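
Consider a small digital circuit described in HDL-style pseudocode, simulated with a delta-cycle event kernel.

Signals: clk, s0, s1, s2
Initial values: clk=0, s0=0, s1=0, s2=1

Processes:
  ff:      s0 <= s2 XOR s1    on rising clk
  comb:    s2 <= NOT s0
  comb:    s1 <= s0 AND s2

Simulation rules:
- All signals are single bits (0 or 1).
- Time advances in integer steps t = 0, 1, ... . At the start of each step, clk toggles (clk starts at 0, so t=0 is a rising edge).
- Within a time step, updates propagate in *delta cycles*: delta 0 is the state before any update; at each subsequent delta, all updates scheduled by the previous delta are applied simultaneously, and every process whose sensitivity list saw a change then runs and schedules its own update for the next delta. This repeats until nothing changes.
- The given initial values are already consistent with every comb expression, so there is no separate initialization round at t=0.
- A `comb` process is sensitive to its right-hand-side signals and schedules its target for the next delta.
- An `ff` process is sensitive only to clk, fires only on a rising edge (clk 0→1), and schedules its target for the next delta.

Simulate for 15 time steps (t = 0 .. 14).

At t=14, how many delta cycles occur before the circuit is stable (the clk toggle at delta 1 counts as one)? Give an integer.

t=0 Δ0: s2=1 s1=0 s0=0 clk=0
  Δ1: clk:0→1
  Δ2: s0:0→1
  Δ3: s2:1→0, s1:0→1
  Δ4: s1:1→0
  (4Δ to stable)
t=1 Δ0: s2=0 s1=0 s0=1 clk=1
  Δ1: clk:1→0
  (1Δ to stable)
t=2 Δ0: s2=0 s1=0 s0=1 clk=0
  Δ1: clk:0→1
  Δ2: s0:1→0
  Δ3: s2:0→1
  (3Δ to stable)
t=3 Δ0: s2=1 s1=0 s0=0 clk=1
  Δ1: clk:1→0
  (1Δ to stable)
t=4 Δ0: s2=1 s1=0 s0=0 clk=0
  Δ1: clk:0→1
  Δ2: s0:0→1
  Δ3: s2:1→0, s1:0→1
  Δ4: s1:1→0
  (4Δ to stable)
t=5 Δ0: s2=0 s1=0 s0=1 clk=1
  Δ1: clk:1→0
  (1Δ to stable)
t=6 Δ0: s2=0 s1=0 s0=1 clk=0
  Δ1: clk:0→1
  Δ2: s0:1→0
  Δ3: s2:0→1
  (3Δ to stable)
t=7 Δ0: s2=1 s1=0 s0=0 clk=1
  Δ1: clk:1→0
  (1Δ to stable)
t=8 Δ0: s2=1 s1=0 s0=0 clk=0
  Δ1: clk:0→1
  Δ2: s0:0→1
  Δ3: s2:1→0, s1:0→1
  Δ4: s1:1→0
  (4Δ to stable)
t=9 Δ0: s2=0 s1=0 s0=1 clk=1
  Δ1: clk:1→0
  (1Δ to stable)
t=10 Δ0: s2=0 s1=0 s0=1 clk=0
  Δ1: clk:0→1
  Δ2: s0:1→0
  Δ3: s2:0→1
  (3Δ to stable)
t=11 Δ0: s2=1 s1=0 s0=0 clk=1
  Δ1: clk:1→0
  (1Δ to stable)
t=12 Δ0: s2=1 s1=0 s0=0 clk=0
  Δ1: clk:0→1
  Δ2: s0:0→1
  Δ3: s2:1→0, s1:0→1
  Δ4: s1:1→0
  (4Δ to stable)
t=13 Δ0: s2=0 s1=0 s0=1 clk=1
  Δ1: clk:1→0
  (1Δ to stable)
t=14 Δ0: s2=0 s1=0 s0=1 clk=0
  Δ1: clk:0→1
  Δ2: s0:1→0
  Δ3: s2:0→1
  (3Δ to stable)

3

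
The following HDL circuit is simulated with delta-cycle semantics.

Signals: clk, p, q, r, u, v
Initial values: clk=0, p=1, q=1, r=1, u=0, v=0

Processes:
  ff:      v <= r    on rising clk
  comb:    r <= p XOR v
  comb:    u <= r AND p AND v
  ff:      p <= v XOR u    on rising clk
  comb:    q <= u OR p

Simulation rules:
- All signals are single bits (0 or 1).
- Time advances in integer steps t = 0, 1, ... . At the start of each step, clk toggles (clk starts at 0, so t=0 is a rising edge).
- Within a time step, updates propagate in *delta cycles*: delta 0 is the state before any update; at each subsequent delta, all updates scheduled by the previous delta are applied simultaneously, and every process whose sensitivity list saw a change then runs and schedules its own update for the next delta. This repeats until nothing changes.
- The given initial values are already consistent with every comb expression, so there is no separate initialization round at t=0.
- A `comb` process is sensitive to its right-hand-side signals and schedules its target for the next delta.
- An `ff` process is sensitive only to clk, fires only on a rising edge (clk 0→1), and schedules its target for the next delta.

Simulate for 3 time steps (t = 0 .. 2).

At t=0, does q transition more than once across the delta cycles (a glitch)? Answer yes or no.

t0.Δ0 p=1 v=0 r=1 u=0 clk=0 q=1
t0.Δ1 p=1 v=0 r=1 u=0 clk=1 q=1
t0.Δ2 p=0 v=1 r=1 u=0 clk=1 q=1
t0.Δ3 p=0 v=1 r=1 u=0 clk=1 q=0
t1.Δ0 p=0 v=1 r=1 u=0 clk=1 q=0
t1.Δ1 p=0 v=1 r=1 u=0 clk=0 q=0
t2.Δ0 p=0 v=1 r=1 u=0 clk=0 q=0
t2.Δ1 p=0 v=1 r=1 u=0 clk=1 q=0
t2.Δ2 p=1 v=1 r=1 u=0 clk=1 q=0
t2.Δ3 p=1 v=1 r=0 u=1 clk=1 q=1
t2.Δ4 p=1 v=1 r=0 u=0 clk=1 q=1

no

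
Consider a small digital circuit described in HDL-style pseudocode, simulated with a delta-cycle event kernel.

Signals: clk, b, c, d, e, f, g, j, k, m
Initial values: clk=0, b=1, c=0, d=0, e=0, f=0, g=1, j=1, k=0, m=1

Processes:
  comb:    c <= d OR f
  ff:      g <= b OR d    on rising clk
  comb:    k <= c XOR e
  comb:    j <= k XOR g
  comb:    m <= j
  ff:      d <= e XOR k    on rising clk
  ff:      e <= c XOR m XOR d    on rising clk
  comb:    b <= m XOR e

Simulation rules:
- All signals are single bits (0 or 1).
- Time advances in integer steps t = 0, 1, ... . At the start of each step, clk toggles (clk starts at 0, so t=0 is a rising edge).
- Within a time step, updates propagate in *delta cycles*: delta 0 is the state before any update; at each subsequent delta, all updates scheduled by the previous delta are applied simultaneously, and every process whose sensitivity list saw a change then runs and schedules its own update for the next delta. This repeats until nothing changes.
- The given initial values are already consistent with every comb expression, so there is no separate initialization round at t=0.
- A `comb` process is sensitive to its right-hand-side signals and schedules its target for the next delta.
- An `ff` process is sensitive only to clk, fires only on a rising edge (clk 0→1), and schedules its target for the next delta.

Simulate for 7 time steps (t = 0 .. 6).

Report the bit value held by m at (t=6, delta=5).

1

[bits: j,e,clk,d,g,f,m,c,k,b]
t=0: Δ0=1000101001 Δ1=1010101001 Δ2=1110101001 Δ3=1110101010 Δ4=0110101010 Δ5=0110100010 Δ6=0110100011 | 6Δ
t=1: Δ0=0110100011 Δ1=0100100011 | 1Δ
t=2: Δ0=0100100011 Δ1=0110100011 Δ2=0010100011 Δ3=0010100000 Δ4=1010100000 Δ5=1010101000 Δ6=1010101001 | 6Δ
t=3: Δ0=1010101001 Δ1=1000101001 | 1Δ
t=4: Δ0=1000101001 Δ1=1010101001 Δ2=1110101001 Δ3=1110101010 Δ4=0110101010 Δ5=0110100010 Δ6=0110100011 | 6Δ
t=5: Δ0=0110100011 Δ1=0100100011 | 1Δ
t=6: Δ0=0100100011 Δ1=0110100011 Δ2=0010100011 Δ3=0010100000 Δ4=1010100000 Δ5=1010101000 Δ6=1010101001 | 6Δ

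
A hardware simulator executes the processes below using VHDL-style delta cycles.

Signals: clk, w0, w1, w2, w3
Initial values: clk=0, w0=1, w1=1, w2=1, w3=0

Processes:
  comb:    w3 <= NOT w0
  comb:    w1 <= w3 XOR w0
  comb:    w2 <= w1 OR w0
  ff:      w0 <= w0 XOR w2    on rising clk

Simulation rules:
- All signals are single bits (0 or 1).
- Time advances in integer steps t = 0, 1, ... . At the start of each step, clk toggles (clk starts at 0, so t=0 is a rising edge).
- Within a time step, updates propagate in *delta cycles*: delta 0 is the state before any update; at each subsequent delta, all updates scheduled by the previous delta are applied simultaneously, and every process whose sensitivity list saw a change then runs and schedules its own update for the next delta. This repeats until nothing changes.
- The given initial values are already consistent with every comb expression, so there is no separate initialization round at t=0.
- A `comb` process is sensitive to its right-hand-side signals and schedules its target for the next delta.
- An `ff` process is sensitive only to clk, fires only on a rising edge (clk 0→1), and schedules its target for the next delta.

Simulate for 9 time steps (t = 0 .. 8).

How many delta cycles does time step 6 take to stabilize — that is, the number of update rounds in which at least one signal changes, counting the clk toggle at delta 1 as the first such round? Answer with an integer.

4

t0.Δ0 w1=1 w2=1 w0=1 clk=0 w3=0
t0.Δ1 w1=1 w2=1 w0=1 clk=1 w3=0
t0.Δ2 w1=1 w2=1 w0=0 clk=1 w3=0
t0.Δ3 w1=0 w2=1 w0=0 clk=1 w3=1
t0.Δ4 w1=1 w2=0 w0=0 clk=1 w3=1
t0.Δ5 w1=1 w2=1 w0=0 clk=1 w3=1
t1.Δ0 w1=1 w2=1 w0=0 clk=1 w3=1
t1.Δ1 w1=1 w2=1 w0=0 clk=0 w3=1
t2.Δ0 w1=1 w2=1 w0=0 clk=0 w3=1
t2.Δ1 w1=1 w2=1 w0=0 clk=1 w3=1
t2.Δ2 w1=1 w2=1 w0=1 clk=1 w3=1
t2.Δ3 w1=0 w2=1 w0=1 clk=1 w3=0
t2.Δ4 w1=1 w2=1 w0=1 clk=1 w3=0
t3.Δ0 w1=1 w2=1 w0=1 clk=1 w3=0
t3.Δ1 w1=1 w2=1 w0=1 clk=0 w3=0
t4.Δ0 w1=1 w2=1 w0=1 clk=0 w3=0
t4.Δ1 w1=1 w2=1 w0=1 clk=1 w3=0
t4.Δ2 w1=1 w2=1 w0=0 clk=1 w3=0
t4.Δ3 w1=0 w2=1 w0=0 clk=1 w3=1
t4.Δ4 w1=1 w2=0 w0=0 clk=1 w3=1
t4.Δ5 w1=1 w2=1 w0=0 clk=1 w3=1
t5.Δ0 w1=1 w2=1 w0=0 clk=1 w3=1
t5.Δ1 w1=1 w2=1 w0=0 clk=0 w3=1
t6.Δ0 w1=1 w2=1 w0=0 clk=0 w3=1
t6.Δ1 w1=1 w2=1 w0=0 clk=1 w3=1
t6.Δ2 w1=1 w2=1 w0=1 clk=1 w3=1
t6.Δ3 w1=0 w2=1 w0=1 clk=1 w3=0
t6.Δ4 w1=1 w2=1 w0=1 clk=1 w3=0
t7.Δ0 w1=1 w2=1 w0=1 clk=1 w3=0
t7.Δ1 w1=1 w2=1 w0=1 clk=0 w3=0
t8.Δ0 w1=1 w2=1 w0=1 clk=0 w3=0
t8.Δ1 w1=1 w2=1 w0=1 clk=1 w3=0
t8.Δ2 w1=1 w2=1 w0=0 clk=1 w3=0
t8.Δ3 w1=0 w2=1 w0=0 clk=1 w3=1
t8.Δ4 w1=1 w2=0 w0=0 clk=1 w3=1
t8.Δ5 w1=1 w2=1 w0=0 clk=1 w3=1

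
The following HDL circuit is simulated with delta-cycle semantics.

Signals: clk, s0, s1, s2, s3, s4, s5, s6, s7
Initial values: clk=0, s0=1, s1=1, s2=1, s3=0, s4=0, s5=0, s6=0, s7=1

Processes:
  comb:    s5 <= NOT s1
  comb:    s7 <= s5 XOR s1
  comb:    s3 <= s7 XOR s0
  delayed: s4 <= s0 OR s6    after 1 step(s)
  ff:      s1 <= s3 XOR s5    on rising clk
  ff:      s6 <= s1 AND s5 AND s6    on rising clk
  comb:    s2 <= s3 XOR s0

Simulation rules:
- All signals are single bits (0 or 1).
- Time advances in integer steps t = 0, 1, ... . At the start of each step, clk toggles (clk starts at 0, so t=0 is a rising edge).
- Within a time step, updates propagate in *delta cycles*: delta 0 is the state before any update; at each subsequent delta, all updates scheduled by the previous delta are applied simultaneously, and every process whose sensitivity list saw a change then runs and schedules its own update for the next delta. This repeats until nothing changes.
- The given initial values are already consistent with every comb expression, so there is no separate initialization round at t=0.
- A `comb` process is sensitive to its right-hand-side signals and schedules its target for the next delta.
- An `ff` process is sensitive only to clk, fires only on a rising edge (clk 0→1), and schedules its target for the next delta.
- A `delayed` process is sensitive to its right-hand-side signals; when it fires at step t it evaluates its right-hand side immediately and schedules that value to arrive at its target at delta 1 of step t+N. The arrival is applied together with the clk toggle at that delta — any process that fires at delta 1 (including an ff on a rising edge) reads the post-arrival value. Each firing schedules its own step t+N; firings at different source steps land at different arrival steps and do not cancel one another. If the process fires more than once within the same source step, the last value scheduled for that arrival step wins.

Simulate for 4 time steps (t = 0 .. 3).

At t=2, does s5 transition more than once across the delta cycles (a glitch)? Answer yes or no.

t0.Δ0 s0=1 s1=1 s6=0 s2=1 s7=1 s5=0 clk=0 s4=0 s3=0
t0.Δ1 s0=1 s1=1 s6=0 s2=1 s7=1 s5=0 clk=1 s4=0 s3=0
t0.Δ2 s0=1 s1=0 s6=0 s2=1 s7=1 s5=0 clk=1 s4=0 s3=0
t0.Δ3 s0=1 s1=0 s6=0 s2=1 s7=0 s5=1 clk=1 s4=0 s3=0
t0.Δ4 s0=1 s1=0 s6=0 s2=1 s7=1 s5=1 clk=1 s4=0 s3=1
t0.Δ5 s0=1 s1=0 s6=0 s2=0 s7=1 s5=1 clk=1 s4=0 s3=0
t0.Δ6 s0=1 s1=0 s6=0 s2=1 s7=1 s5=1 clk=1 s4=0 s3=0
t1.Δ0 s0=1 s1=0 s6=0 s2=1 s7=1 s5=1 clk=1 s4=0 s3=0
t1.Δ1 s0=1 s1=0 s6=0 s2=1 s7=1 s5=1 clk=0 s4=0 s3=0
t2.Δ0 s0=1 s1=0 s6=0 s2=1 s7=1 s5=1 clk=0 s4=0 s3=0
t2.Δ1 s0=1 s1=0 s6=0 s2=1 s7=1 s5=1 clk=1 s4=0 s3=0
t2.Δ2 s0=1 s1=1 s6=0 s2=1 s7=1 s5=1 clk=1 s4=0 s3=0
t2.Δ3 s0=1 s1=1 s6=0 s2=1 s7=0 s5=0 clk=1 s4=0 s3=0
t2.Δ4 s0=1 s1=1 s6=0 s2=1 s7=1 s5=0 clk=1 s4=0 s3=1
t2.Δ5 s0=1 s1=1 s6=0 s2=0 s7=1 s5=0 clk=1 s4=0 s3=0
t2.Δ6 s0=1 s1=1 s6=0 s2=1 s7=1 s5=0 clk=1 s4=0 s3=0
t3.Δ0 s0=1 s1=1 s6=0 s2=1 s7=1 s5=0 clk=1 s4=0 s3=0
t3.Δ1 s0=1 s1=1 s6=0 s2=1 s7=1 s5=0 clk=0 s4=0 s3=0

no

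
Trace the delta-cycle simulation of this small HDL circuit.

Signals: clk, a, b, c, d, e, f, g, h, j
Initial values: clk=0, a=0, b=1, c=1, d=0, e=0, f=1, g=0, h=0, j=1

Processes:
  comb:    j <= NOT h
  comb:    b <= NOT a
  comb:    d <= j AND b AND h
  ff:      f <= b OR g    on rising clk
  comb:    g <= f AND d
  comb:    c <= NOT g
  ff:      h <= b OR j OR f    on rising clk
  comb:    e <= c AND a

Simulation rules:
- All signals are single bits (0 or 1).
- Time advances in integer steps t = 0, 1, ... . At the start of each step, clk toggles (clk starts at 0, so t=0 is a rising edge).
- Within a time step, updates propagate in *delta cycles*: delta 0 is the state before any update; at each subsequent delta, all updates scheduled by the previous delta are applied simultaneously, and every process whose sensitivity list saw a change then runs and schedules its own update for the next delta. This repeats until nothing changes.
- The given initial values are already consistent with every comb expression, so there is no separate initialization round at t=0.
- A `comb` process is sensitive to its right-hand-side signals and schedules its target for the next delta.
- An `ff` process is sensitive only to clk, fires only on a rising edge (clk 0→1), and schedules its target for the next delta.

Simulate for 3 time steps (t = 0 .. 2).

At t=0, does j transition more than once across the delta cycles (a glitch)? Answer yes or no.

no

[bits: clk,g,e,c,f,b,d,j,h,a]
t=0: Δ0=0001110100 Δ1=1001110100 Δ2=1001110110 Δ3=1001111010 Δ4=1101110010 Δ5=1000110010 Δ6=1001110010 | 6Δ
t=1: Δ0=1001110010 Δ1=0001110010 | 1Δ
t=2: Δ0=0001110010 Δ1=1001110010 | 1Δ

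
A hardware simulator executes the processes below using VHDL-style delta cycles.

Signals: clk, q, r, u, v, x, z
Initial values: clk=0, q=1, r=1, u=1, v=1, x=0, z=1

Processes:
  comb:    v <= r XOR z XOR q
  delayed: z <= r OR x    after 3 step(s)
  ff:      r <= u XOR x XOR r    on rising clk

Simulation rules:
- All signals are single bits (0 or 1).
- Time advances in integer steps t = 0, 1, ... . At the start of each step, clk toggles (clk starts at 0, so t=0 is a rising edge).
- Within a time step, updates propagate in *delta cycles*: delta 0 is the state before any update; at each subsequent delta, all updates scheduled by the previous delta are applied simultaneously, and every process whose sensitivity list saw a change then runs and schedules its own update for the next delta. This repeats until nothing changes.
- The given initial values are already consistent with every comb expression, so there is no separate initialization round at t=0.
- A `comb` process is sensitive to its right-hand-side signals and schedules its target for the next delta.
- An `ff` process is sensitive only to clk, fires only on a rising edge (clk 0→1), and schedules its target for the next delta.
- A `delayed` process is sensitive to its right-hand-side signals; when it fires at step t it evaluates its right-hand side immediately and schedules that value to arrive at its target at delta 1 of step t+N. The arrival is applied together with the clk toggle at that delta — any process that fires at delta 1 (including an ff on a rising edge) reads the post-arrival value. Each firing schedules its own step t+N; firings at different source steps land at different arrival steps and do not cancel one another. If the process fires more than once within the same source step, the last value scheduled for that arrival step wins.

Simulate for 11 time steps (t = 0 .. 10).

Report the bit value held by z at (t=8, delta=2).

[bits: z,u,x,r,clk,v,q]
t=0: Δ0=1101011 Δ1=1101111 Δ2=1100111 Δ3=1100101 | 3Δ
t=1: Δ0=1100101 Δ1=1100001 | 1Δ
t=2: Δ0=1100001 Δ1=1100101 Δ2=1101101 Δ3=1101111 | 3Δ
t=3: Δ0=1101111 Δ1=0101011 Δ2=0101001 | 2Δ
t=4: Δ0=0101001 Δ1=0101101 Δ2=0100101 Δ3=0100111 | 3Δ
t=5: Δ0=0100111 Δ1=1100011 Δ2=1100001 | 2Δ
t=6: Δ0=1100001 Δ1=1100101 Δ2=1101101 Δ3=1101111 | 3Δ
t=7: Δ0=1101111 Δ1=0101011 Δ2=0101001 | 2Δ
t=8: Δ0=0101001 Δ1=0101101 Δ2=0100101 Δ3=0100111 | 3Δ
t=9: Δ0=0100111 Δ1=1100011 Δ2=1100001 | 2Δ
t=10: Δ0=1100001 Δ1=1100101 Δ2=1101101 Δ3=1101111 | 3Δ

0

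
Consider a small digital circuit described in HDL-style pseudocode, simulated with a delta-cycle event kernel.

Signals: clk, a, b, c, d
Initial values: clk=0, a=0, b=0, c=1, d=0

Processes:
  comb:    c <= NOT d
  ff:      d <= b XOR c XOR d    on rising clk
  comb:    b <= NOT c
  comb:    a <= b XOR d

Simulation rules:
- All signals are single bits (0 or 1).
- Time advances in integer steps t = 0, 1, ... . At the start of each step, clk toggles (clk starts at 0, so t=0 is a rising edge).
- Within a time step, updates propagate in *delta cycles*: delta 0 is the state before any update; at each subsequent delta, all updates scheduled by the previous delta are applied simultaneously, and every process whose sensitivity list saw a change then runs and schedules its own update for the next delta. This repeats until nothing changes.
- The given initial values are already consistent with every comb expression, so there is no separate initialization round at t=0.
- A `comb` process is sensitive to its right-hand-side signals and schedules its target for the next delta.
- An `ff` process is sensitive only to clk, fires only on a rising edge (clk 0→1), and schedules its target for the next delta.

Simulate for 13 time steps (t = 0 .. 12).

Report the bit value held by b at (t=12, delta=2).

0

t0.Δ0 clk=0 a=0 c=1 d=0 b=0
t0.Δ1 clk=1 a=0 c=1 d=0 b=0
t0.Δ2 clk=1 a=0 c=1 d=1 b=0
t0.Δ3 clk=1 a=1 c=0 d=1 b=0
t0.Δ4 clk=1 a=1 c=0 d=1 b=1
t0.Δ5 clk=1 a=0 c=0 d=1 b=1
t1.Δ0 clk=1 a=0 c=0 d=1 b=1
t1.Δ1 clk=0 a=0 c=0 d=1 b=1
t2.Δ0 clk=0 a=0 c=0 d=1 b=1
t2.Δ1 clk=1 a=0 c=0 d=1 b=1
t2.Δ2 clk=1 a=0 c=0 d=0 b=1
t2.Δ3 clk=1 a=1 c=1 d=0 b=1
t2.Δ4 clk=1 a=1 c=1 d=0 b=0
t2.Δ5 clk=1 a=0 c=1 d=0 b=0
t3.Δ0 clk=1 a=0 c=1 d=0 b=0
t3.Δ1 clk=0 a=0 c=1 d=0 b=0
t4.Δ0 clk=0 a=0 c=1 d=0 b=0
t4.Δ1 clk=1 a=0 c=1 d=0 b=0
t4.Δ2 clk=1 a=0 c=1 d=1 b=0
t4.Δ3 clk=1 a=1 c=0 d=1 b=0
t4.Δ4 clk=1 a=1 c=0 d=1 b=1
t4.Δ5 clk=1 a=0 c=0 d=1 b=1
t5.Δ0 clk=1 a=0 c=0 d=1 b=1
t5.Δ1 clk=0 a=0 c=0 d=1 b=1
t6.Δ0 clk=0 a=0 c=0 d=1 b=1
t6.Δ1 clk=1 a=0 c=0 d=1 b=1
t6.Δ2 clk=1 a=0 c=0 d=0 b=1
t6.Δ3 clk=1 a=1 c=1 d=0 b=1
t6.Δ4 clk=1 a=1 c=1 d=0 b=0
t6.Δ5 clk=1 a=0 c=1 d=0 b=0
t7.Δ0 clk=1 a=0 c=1 d=0 b=0
t7.Δ1 clk=0 a=0 c=1 d=0 b=0
t8.Δ0 clk=0 a=0 c=1 d=0 b=0
t8.Δ1 clk=1 a=0 c=1 d=0 b=0
t8.Δ2 clk=1 a=0 c=1 d=1 b=0
t8.Δ3 clk=1 a=1 c=0 d=1 b=0
t8.Δ4 clk=1 a=1 c=0 d=1 b=1
t8.Δ5 clk=1 a=0 c=0 d=1 b=1
t9.Δ0 clk=1 a=0 c=0 d=1 b=1
t9.Δ1 clk=0 a=0 c=0 d=1 b=1
t10.Δ0 clk=0 a=0 c=0 d=1 b=1
t10.Δ1 clk=1 a=0 c=0 d=1 b=1
t10.Δ2 clk=1 a=0 c=0 d=0 b=1
t10.Δ3 clk=1 a=1 c=1 d=0 b=1
t10.Δ4 clk=1 a=1 c=1 d=0 b=0
t10.Δ5 clk=1 a=0 c=1 d=0 b=0
t11.Δ0 clk=1 a=0 c=1 d=0 b=0
t11.Δ1 clk=0 a=0 c=1 d=0 b=0
t12.Δ0 clk=0 a=0 c=1 d=0 b=0
t12.Δ1 clk=1 a=0 c=1 d=0 b=0
t12.Δ2 clk=1 a=0 c=1 d=1 b=0
t12.Δ3 clk=1 a=1 c=0 d=1 b=0
t12.Δ4 clk=1 a=1 c=0 d=1 b=1
t12.Δ5 clk=1 a=0 c=0 d=1 b=1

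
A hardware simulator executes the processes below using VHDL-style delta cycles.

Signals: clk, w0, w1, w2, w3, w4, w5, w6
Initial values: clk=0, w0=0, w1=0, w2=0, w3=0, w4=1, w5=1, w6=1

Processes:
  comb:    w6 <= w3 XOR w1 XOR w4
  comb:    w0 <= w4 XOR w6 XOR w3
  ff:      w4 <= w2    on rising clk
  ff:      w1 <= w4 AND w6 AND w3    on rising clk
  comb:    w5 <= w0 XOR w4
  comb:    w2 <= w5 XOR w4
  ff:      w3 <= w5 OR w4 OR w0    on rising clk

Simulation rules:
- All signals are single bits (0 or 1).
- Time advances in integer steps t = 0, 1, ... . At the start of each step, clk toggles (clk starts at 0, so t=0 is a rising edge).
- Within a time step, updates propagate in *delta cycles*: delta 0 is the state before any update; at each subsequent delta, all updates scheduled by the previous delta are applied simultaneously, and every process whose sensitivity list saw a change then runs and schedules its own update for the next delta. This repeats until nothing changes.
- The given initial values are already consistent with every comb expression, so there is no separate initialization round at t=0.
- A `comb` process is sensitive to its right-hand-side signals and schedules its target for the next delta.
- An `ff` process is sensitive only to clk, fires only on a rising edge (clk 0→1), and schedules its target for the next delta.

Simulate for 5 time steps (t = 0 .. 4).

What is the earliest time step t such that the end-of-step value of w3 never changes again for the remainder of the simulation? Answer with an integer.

t0.Δ0 w2=0 clk=0 w1=0 w3=0 w5=1 w0=0 w6=1 w4=1
t0.Δ1 w2=0 clk=1 w1=0 w3=0 w5=1 w0=0 w6=1 w4=1
t0.Δ2 w2=0 clk=1 w1=0 w3=1 w5=1 w0=0 w6=1 w4=0
t0.Δ3 w2=1 clk=1 w1=0 w3=1 w5=0 w0=0 w6=1 w4=0
t0.Δ4 w2=0 clk=1 w1=0 w3=1 w5=0 w0=0 w6=1 w4=0
t1.Δ0 w2=0 clk=1 w1=0 w3=1 w5=0 w0=0 w6=1 w4=0
t1.Δ1 w2=0 clk=0 w1=0 w3=1 w5=0 w0=0 w6=1 w4=0
t2.Δ0 w2=0 clk=0 w1=0 w3=1 w5=0 w0=0 w6=1 w4=0
t2.Δ1 w2=0 clk=1 w1=0 w3=1 w5=0 w0=0 w6=1 w4=0
t2.Δ2 w2=0 clk=1 w1=0 w3=0 w5=0 w0=0 w6=1 w4=0
t2.Δ3 w2=0 clk=1 w1=0 w3=0 w5=0 w0=1 w6=0 w4=0
t2.Δ4 w2=0 clk=1 w1=0 w3=0 w5=1 w0=0 w6=0 w4=0
t2.Δ5 w2=1 clk=1 w1=0 w3=0 w5=0 w0=0 w6=0 w4=0
t2.Δ6 w2=0 clk=1 w1=0 w3=0 w5=0 w0=0 w6=0 w4=0
t3.Δ0 w2=0 clk=1 w1=0 w3=0 w5=0 w0=0 w6=0 w4=0
t3.Δ1 w2=0 clk=0 w1=0 w3=0 w5=0 w0=0 w6=0 w4=0
t4.Δ0 w2=0 clk=0 w1=0 w3=0 w5=0 w0=0 w6=0 w4=0
t4.Δ1 w2=0 clk=1 w1=0 w3=0 w5=0 w0=0 w6=0 w4=0

2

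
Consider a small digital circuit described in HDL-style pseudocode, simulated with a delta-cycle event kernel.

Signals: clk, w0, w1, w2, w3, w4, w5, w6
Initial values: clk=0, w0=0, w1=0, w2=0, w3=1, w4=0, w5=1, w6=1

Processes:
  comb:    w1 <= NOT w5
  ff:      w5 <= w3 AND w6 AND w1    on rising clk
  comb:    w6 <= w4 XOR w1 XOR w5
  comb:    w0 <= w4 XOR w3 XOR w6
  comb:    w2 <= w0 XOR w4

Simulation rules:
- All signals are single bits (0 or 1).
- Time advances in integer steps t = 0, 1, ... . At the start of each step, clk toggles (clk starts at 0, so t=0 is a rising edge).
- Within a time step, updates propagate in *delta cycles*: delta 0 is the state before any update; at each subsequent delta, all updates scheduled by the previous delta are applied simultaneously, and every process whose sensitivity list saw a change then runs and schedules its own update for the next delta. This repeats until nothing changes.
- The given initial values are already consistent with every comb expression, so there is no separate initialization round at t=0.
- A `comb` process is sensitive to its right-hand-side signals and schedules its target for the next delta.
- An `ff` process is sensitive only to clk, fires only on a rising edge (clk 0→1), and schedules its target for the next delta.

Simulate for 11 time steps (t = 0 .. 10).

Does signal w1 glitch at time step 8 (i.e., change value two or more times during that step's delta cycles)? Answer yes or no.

t=0 Δ0: clk=0 w3=1 w6=1 w5=1 w1=0 w2=0 w4=0 w0=0
  Δ1: clk:0→1
  Δ2: w5:1→0
  Δ3: w6:1→0, w1:0→1
  Δ4: w6:0→1, w0:0→1
  Δ5: w2:0→1, w0:1→0
  Δ6: w2:1→0
  (6Δ to stable)
t=1 Δ0: clk=1 w3=1 w6=1 w5=0 w1=1 w2=0 w4=0 w0=0
  Δ1: clk:1→0
  (1Δ to stable)
t=2 Δ0: clk=0 w3=1 w6=1 w5=0 w1=1 w2=0 w4=0 w0=0
  Δ1: clk:0→1
  Δ2: w5:0→1
  Δ3: w6:1→0, w1:1→0
  Δ4: w6:0→1, w0:0→1
  Δ5: w2:0→1, w0:1→0
  Δ6: w2:1→0
  (6Δ to stable)
t=3 Δ0: clk=1 w3=1 w6=1 w5=1 w1=0 w2=0 w4=0 w0=0
  Δ1: clk:1→0
  (1Δ to stable)
t=4 Δ0: clk=0 w3=1 w6=1 w5=1 w1=0 w2=0 w4=0 w0=0
  Δ1: clk:0→1
  Δ2: w5:1→0
  Δ3: w6:1→0, w1:0→1
  Δ4: w6:0→1, w0:0→1
  Δ5: w2:0→1, w0:1→0
  Δ6: w2:1→0
  (6Δ to stable)
t=5 Δ0: clk=1 w3=1 w6=1 w5=0 w1=1 w2=0 w4=0 w0=0
  Δ1: clk:1→0
  (1Δ to stable)
t=6 Δ0: clk=0 w3=1 w6=1 w5=0 w1=1 w2=0 w4=0 w0=0
  Δ1: clk:0→1
  Δ2: w5:0→1
  Δ3: w6:1→0, w1:1→0
  Δ4: w6:0→1, w0:0→1
  Δ5: w2:0→1, w0:1→0
  Δ6: w2:1→0
  (6Δ to stable)
t=7 Δ0: clk=1 w3=1 w6=1 w5=1 w1=0 w2=0 w4=0 w0=0
  Δ1: clk:1→0
  (1Δ to stable)
t=8 Δ0: clk=0 w3=1 w6=1 w5=1 w1=0 w2=0 w4=0 w0=0
  Δ1: clk:0→1
  Δ2: w5:1→0
  Δ3: w6:1→0, w1:0→1
  Δ4: w6:0→1, w0:0→1
  Δ5: w2:0→1, w0:1→0
  Δ6: w2:1→0
  (6Δ to stable)
t=9 Δ0: clk=1 w3=1 w6=1 w5=0 w1=1 w2=0 w4=0 w0=0
  Δ1: clk:1→0
  (1Δ to stable)
t=10 Δ0: clk=0 w3=1 w6=1 w5=0 w1=1 w2=0 w4=0 w0=0
  Δ1: clk:0→1
  Δ2: w5:0→1
  Δ3: w6:1→0, w1:1→0
  Δ4: w6:0→1, w0:0→1
  Δ5: w2:0→1, w0:1→0
  Δ6: w2:1→0
  (6Δ to stable)

no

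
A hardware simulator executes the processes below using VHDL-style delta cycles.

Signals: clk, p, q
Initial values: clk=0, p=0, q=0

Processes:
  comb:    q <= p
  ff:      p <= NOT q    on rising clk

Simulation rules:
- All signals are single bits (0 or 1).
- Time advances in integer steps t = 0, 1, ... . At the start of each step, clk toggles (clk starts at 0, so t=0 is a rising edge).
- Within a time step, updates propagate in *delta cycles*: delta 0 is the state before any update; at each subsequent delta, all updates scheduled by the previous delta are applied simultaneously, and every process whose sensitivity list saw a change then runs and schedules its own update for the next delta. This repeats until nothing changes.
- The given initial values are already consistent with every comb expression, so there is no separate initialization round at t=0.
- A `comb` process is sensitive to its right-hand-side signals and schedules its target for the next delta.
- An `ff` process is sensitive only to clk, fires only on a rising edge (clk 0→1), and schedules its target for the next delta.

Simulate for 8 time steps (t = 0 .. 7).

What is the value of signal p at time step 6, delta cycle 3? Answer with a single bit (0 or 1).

0

t=0 Δ0: clk=0 q=0 p=0
  Δ1: clk:0→1
  Δ2: p:0→1
  Δ3: q:0→1
  (3Δ to stable)
t=1 Δ0: clk=1 q=1 p=1
  Δ1: clk:1→0
  (1Δ to stable)
t=2 Δ0: clk=0 q=1 p=1
  Δ1: clk:0→1
  Δ2: p:1→0
  Δ3: q:1→0
  (3Δ to stable)
t=3 Δ0: clk=1 q=0 p=0
  Δ1: clk:1→0
  (1Δ to stable)
t=4 Δ0: clk=0 q=0 p=0
  Δ1: clk:0→1
  Δ2: p:0→1
  Δ3: q:0→1
  (3Δ to stable)
t=5 Δ0: clk=1 q=1 p=1
  Δ1: clk:1→0
  (1Δ to stable)
t=6 Δ0: clk=0 q=1 p=1
  Δ1: clk:0→1
  Δ2: p:1→0
  Δ3: q:1→0
  (3Δ to stable)
t=7 Δ0: clk=1 q=0 p=0
  Δ1: clk:1→0
  (1Δ to stable)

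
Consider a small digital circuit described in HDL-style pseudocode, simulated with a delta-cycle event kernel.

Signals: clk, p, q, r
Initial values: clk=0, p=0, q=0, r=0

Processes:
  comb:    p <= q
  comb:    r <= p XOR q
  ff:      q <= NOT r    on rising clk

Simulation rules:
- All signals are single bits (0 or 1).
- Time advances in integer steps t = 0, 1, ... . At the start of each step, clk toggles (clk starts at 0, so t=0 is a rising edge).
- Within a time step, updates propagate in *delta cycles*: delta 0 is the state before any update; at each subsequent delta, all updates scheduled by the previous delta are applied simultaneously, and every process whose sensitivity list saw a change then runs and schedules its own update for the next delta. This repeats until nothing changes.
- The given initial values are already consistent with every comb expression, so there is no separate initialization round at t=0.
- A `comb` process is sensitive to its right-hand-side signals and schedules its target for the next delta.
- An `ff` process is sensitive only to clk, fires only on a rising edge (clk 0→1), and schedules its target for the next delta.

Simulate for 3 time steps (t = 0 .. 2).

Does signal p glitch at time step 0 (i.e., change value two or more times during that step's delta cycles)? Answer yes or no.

no

t=0 Δ0: r=0 p=0 clk=0 q=0
  Δ1: clk:0→1
  Δ2: q:0→1
  Δ3: r:0→1, p:0→1
  Δ4: r:1→0
  (4Δ to stable)
t=1 Δ0: r=0 p=1 clk=1 q=1
  Δ1: clk:1→0
  (1Δ to stable)
t=2 Δ0: r=0 p=1 clk=0 q=1
  Δ1: clk:0→1
  (1Δ to stable)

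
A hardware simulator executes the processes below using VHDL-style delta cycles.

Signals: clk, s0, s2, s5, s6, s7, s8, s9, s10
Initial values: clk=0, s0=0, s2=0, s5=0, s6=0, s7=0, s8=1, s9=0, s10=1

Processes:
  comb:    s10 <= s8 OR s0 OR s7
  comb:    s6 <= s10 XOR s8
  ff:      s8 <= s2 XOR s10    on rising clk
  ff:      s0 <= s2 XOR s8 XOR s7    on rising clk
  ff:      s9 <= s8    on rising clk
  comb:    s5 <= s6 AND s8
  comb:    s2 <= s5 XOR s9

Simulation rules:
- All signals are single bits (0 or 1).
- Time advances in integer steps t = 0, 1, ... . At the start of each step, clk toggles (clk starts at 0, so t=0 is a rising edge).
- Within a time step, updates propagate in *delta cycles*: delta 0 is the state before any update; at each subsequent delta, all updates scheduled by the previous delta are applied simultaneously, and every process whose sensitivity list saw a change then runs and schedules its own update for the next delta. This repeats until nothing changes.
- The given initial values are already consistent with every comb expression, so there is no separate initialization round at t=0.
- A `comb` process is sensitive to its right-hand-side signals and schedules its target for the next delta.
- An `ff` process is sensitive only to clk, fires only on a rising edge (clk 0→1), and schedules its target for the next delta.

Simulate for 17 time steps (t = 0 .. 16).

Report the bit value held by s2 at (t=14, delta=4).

t0.Δ0 s7=0 s9=0 s8=1 clk=0 s0=0 s10=1 s5=0 s6=0 s2=0
t0.Δ1 s7=0 s9=0 s8=1 clk=1 s0=0 s10=1 s5=0 s6=0 s2=0
t0.Δ2 s7=0 s9=1 s8=1 clk=1 s0=1 s10=1 s5=0 s6=0 s2=0
t0.Δ3 s7=0 s9=1 s8=1 clk=1 s0=1 s10=1 s5=0 s6=0 s2=1
t1.Δ0 s7=0 s9=1 s8=1 clk=1 s0=1 s10=1 s5=0 s6=0 s2=1
t1.Δ1 s7=0 s9=1 s8=1 clk=0 s0=1 s10=1 s5=0 s6=0 s2=1
t2.Δ0 s7=0 s9=1 s8=1 clk=0 s0=1 s10=1 s5=0 s6=0 s2=1
t2.Δ1 s7=0 s9=1 s8=1 clk=1 s0=1 s10=1 s5=0 s6=0 s2=1
t2.Δ2 s7=0 s9=1 s8=0 clk=1 s0=0 s10=1 s5=0 s6=0 s2=1
t2.Δ3 s7=0 s9=1 s8=0 clk=1 s0=0 s10=0 s5=0 s6=1 s2=1
t2.Δ4 s7=0 s9=1 s8=0 clk=1 s0=0 s10=0 s5=0 s6=0 s2=1
t3.Δ0 s7=0 s9=1 s8=0 clk=1 s0=0 s10=0 s5=0 s6=0 s2=1
t3.Δ1 s7=0 s9=1 s8=0 clk=0 s0=0 s10=0 s5=0 s6=0 s2=1
t4.Δ0 s7=0 s9=1 s8=0 clk=0 s0=0 s10=0 s5=0 s6=0 s2=1
t4.Δ1 s7=0 s9=1 s8=0 clk=1 s0=0 s10=0 s5=0 s6=0 s2=1
t4.Δ2 s7=0 s9=0 s8=1 clk=1 s0=1 s10=0 s5=0 s6=0 s2=1
t4.Δ3 s7=0 s9=0 s8=1 clk=1 s0=1 s10=1 s5=0 s6=1 s2=0
t4.Δ4 s7=0 s9=0 s8=1 clk=1 s0=1 s10=1 s5=1 s6=0 s2=0
t4.Δ5 s7=0 s9=0 s8=1 clk=1 s0=1 s10=1 s5=0 s6=0 s2=1
t4.Δ6 s7=0 s9=0 s8=1 clk=1 s0=1 s10=1 s5=0 s6=0 s2=0
t5.Δ0 s7=0 s9=0 s8=1 clk=1 s0=1 s10=1 s5=0 s6=0 s2=0
t5.Δ1 s7=0 s9=0 s8=1 clk=0 s0=1 s10=1 s5=0 s6=0 s2=0
t6.Δ0 s7=0 s9=0 s8=1 clk=0 s0=1 s10=1 s5=0 s6=0 s2=0
t6.Δ1 s7=0 s9=0 s8=1 clk=1 s0=1 s10=1 s5=0 s6=0 s2=0
t6.Δ2 s7=0 s9=1 s8=1 clk=1 s0=1 s10=1 s5=0 s6=0 s2=0
t6.Δ3 s7=0 s9=1 s8=1 clk=1 s0=1 s10=1 s5=0 s6=0 s2=1
t7.Δ0 s7=0 s9=1 s8=1 clk=1 s0=1 s10=1 s5=0 s6=0 s2=1
t7.Δ1 s7=0 s9=1 s8=1 clk=0 s0=1 s10=1 s5=0 s6=0 s2=1
t8.Δ0 s7=0 s9=1 s8=1 clk=0 s0=1 s10=1 s5=0 s6=0 s2=1
t8.Δ1 s7=0 s9=1 s8=1 clk=1 s0=1 s10=1 s5=0 s6=0 s2=1
t8.Δ2 s7=0 s9=1 s8=0 clk=1 s0=0 s10=1 s5=0 s6=0 s2=1
t8.Δ3 s7=0 s9=1 s8=0 clk=1 s0=0 s10=0 s5=0 s6=1 s2=1
t8.Δ4 s7=0 s9=1 s8=0 clk=1 s0=0 s10=0 s5=0 s6=0 s2=1
t9.Δ0 s7=0 s9=1 s8=0 clk=1 s0=0 s10=0 s5=0 s6=0 s2=1
t9.Δ1 s7=0 s9=1 s8=0 clk=0 s0=0 s10=0 s5=0 s6=0 s2=1
t10.Δ0 s7=0 s9=1 s8=0 clk=0 s0=0 s10=0 s5=0 s6=0 s2=1
t10.Δ1 s7=0 s9=1 s8=0 clk=1 s0=0 s10=0 s5=0 s6=0 s2=1
t10.Δ2 s7=0 s9=0 s8=1 clk=1 s0=1 s10=0 s5=0 s6=0 s2=1
t10.Δ3 s7=0 s9=0 s8=1 clk=1 s0=1 s10=1 s5=0 s6=1 s2=0
t10.Δ4 s7=0 s9=0 s8=1 clk=1 s0=1 s10=1 s5=1 s6=0 s2=0
t10.Δ5 s7=0 s9=0 s8=1 clk=1 s0=1 s10=1 s5=0 s6=0 s2=1
t10.Δ6 s7=0 s9=0 s8=1 clk=1 s0=1 s10=1 s5=0 s6=0 s2=0
t11.Δ0 s7=0 s9=0 s8=1 clk=1 s0=1 s10=1 s5=0 s6=0 s2=0
t11.Δ1 s7=0 s9=0 s8=1 clk=0 s0=1 s10=1 s5=0 s6=0 s2=0
t12.Δ0 s7=0 s9=0 s8=1 clk=0 s0=1 s10=1 s5=0 s6=0 s2=0
t12.Δ1 s7=0 s9=0 s8=1 clk=1 s0=1 s10=1 s5=0 s6=0 s2=0
t12.Δ2 s7=0 s9=1 s8=1 clk=1 s0=1 s10=1 s5=0 s6=0 s2=0
t12.Δ3 s7=0 s9=1 s8=1 clk=1 s0=1 s10=1 s5=0 s6=0 s2=1
t13.Δ0 s7=0 s9=1 s8=1 clk=1 s0=1 s10=1 s5=0 s6=0 s2=1
t13.Δ1 s7=0 s9=1 s8=1 clk=0 s0=1 s10=1 s5=0 s6=0 s2=1
t14.Δ0 s7=0 s9=1 s8=1 clk=0 s0=1 s10=1 s5=0 s6=0 s2=1
t14.Δ1 s7=0 s9=1 s8=1 clk=1 s0=1 s10=1 s5=0 s6=0 s2=1
t14.Δ2 s7=0 s9=1 s8=0 clk=1 s0=0 s10=1 s5=0 s6=0 s2=1
t14.Δ3 s7=0 s9=1 s8=0 clk=1 s0=0 s10=0 s5=0 s6=1 s2=1
t14.Δ4 s7=0 s9=1 s8=0 clk=1 s0=0 s10=0 s5=0 s6=0 s2=1
t15.Δ0 s7=0 s9=1 s8=0 clk=1 s0=0 s10=0 s5=0 s6=0 s2=1
t15.Δ1 s7=0 s9=1 s8=0 clk=0 s0=0 s10=0 s5=0 s6=0 s2=1
t16.Δ0 s7=0 s9=1 s8=0 clk=0 s0=0 s10=0 s5=0 s6=0 s2=1
t16.Δ1 s7=0 s9=1 s8=0 clk=1 s0=0 s10=0 s5=0 s6=0 s2=1
t16.Δ2 s7=0 s9=0 s8=1 clk=1 s0=1 s10=0 s5=0 s6=0 s2=1
t16.Δ3 s7=0 s9=0 s8=1 clk=1 s0=1 s10=1 s5=0 s6=1 s2=0
t16.Δ4 s7=0 s9=0 s8=1 clk=1 s0=1 s10=1 s5=1 s6=0 s2=0
t16.Δ5 s7=0 s9=0 s8=1 clk=1 s0=1 s10=1 s5=0 s6=0 s2=1
t16.Δ6 s7=0 s9=0 s8=1 clk=1 s0=1 s10=1 s5=0 s6=0 s2=0

1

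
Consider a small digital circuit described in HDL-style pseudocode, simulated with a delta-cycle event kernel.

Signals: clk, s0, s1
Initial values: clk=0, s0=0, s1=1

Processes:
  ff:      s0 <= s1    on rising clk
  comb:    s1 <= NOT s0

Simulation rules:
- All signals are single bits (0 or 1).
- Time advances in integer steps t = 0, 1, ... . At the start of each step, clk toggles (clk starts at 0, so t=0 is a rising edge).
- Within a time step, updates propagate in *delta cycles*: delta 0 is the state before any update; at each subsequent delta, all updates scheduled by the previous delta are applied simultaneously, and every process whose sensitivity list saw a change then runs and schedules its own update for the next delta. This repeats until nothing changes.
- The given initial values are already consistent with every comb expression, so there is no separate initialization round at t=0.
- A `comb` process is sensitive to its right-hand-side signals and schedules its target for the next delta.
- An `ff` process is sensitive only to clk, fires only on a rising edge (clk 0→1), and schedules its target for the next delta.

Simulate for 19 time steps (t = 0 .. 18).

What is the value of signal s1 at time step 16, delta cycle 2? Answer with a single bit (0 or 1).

[bits: s1,clk,s0]
t=0: Δ0=100 Δ1=110 Δ2=111 Δ3=011 | 3Δ
t=1: Δ0=011 Δ1=001 | 1Δ
t=2: Δ0=001 Δ1=011 Δ2=010 Δ3=110 | 3Δ
t=3: Δ0=110 Δ1=100 | 1Δ
t=4: Δ0=100 Δ1=110 Δ2=111 Δ3=011 | 3Δ
t=5: Δ0=011 Δ1=001 | 1Δ
t=6: Δ0=001 Δ1=011 Δ2=010 Δ3=110 | 3Δ
t=7: Δ0=110 Δ1=100 | 1Δ
t=8: Δ0=100 Δ1=110 Δ2=111 Δ3=011 | 3Δ
t=9: Δ0=011 Δ1=001 | 1Δ
t=10: Δ0=001 Δ1=011 Δ2=010 Δ3=110 | 3Δ
t=11: Δ0=110 Δ1=100 | 1Δ
t=12: Δ0=100 Δ1=110 Δ2=111 Δ3=011 | 3Δ
t=13: Δ0=011 Δ1=001 | 1Δ
t=14: Δ0=001 Δ1=011 Δ2=010 Δ3=110 | 3Δ
t=15: Δ0=110 Δ1=100 | 1Δ
t=16: Δ0=100 Δ1=110 Δ2=111 Δ3=011 | 3Δ
t=17: Δ0=011 Δ1=001 | 1Δ
t=18: Δ0=001 Δ1=011 Δ2=010 Δ3=110 | 3Δ

1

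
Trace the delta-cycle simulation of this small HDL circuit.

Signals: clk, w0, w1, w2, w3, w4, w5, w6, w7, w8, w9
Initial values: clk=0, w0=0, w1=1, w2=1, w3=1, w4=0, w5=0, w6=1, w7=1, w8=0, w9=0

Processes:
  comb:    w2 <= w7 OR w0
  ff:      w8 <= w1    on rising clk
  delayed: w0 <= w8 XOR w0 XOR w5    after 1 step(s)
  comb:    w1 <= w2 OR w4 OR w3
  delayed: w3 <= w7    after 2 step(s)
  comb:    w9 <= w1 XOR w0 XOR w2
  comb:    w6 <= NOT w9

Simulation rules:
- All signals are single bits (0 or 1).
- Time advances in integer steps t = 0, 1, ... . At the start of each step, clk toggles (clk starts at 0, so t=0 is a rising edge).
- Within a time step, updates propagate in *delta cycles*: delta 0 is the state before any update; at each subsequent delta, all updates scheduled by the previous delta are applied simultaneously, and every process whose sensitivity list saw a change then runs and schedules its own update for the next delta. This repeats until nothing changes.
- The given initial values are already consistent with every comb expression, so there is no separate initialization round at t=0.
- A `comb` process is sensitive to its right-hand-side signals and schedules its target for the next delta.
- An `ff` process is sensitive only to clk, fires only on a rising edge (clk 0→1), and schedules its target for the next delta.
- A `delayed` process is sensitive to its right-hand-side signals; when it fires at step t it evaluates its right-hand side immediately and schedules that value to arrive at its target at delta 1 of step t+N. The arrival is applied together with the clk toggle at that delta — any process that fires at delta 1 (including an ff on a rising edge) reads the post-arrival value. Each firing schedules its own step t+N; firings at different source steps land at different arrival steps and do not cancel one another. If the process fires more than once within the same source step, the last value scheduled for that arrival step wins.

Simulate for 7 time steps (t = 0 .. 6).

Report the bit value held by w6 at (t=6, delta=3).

t0.Δ0 w1=1 clk=0 w5=0 w0=0 w8=0 w7=1 w6=1 w2=1 w4=0 w3=1 w9=0
t0.Δ1 w1=1 clk=1 w5=0 w0=0 w8=0 w7=1 w6=1 w2=1 w4=0 w3=1 w9=0
t0.Δ2 w1=1 clk=1 w5=0 w0=0 w8=1 w7=1 w6=1 w2=1 w4=0 w3=1 w9=0
t1.Δ0 w1=1 clk=1 w5=0 w0=0 w8=1 w7=1 w6=1 w2=1 w4=0 w3=1 w9=0
t1.Δ1 w1=1 clk=0 w5=0 w0=1 w8=1 w7=1 w6=1 w2=1 w4=0 w3=1 w9=0
t1.Δ2 w1=1 clk=0 w5=0 w0=1 w8=1 w7=1 w6=1 w2=1 w4=0 w3=1 w9=1
t1.Δ3 w1=1 clk=0 w5=0 w0=1 w8=1 w7=1 w6=0 w2=1 w4=0 w3=1 w9=1
t2.Δ0 w1=1 clk=0 w5=0 w0=1 w8=1 w7=1 w6=0 w2=1 w4=0 w3=1 w9=1
t2.Δ1 w1=1 clk=1 w5=0 w0=0 w8=1 w7=1 w6=0 w2=1 w4=0 w3=1 w9=1
t2.Δ2 w1=1 clk=1 w5=0 w0=0 w8=1 w7=1 w6=0 w2=1 w4=0 w3=1 w9=0
t2.Δ3 w1=1 clk=1 w5=0 w0=0 w8=1 w7=1 w6=1 w2=1 w4=0 w3=1 w9=0
t3.Δ0 w1=1 clk=1 w5=0 w0=0 w8=1 w7=1 w6=1 w2=1 w4=0 w3=1 w9=0
t3.Δ1 w1=1 clk=0 w5=0 w0=1 w8=1 w7=1 w6=1 w2=1 w4=0 w3=1 w9=0
t3.Δ2 w1=1 clk=0 w5=0 w0=1 w8=1 w7=1 w6=1 w2=1 w4=0 w3=1 w9=1
t3.Δ3 w1=1 clk=0 w5=0 w0=1 w8=1 w7=1 w6=0 w2=1 w4=0 w3=1 w9=1
t4.Δ0 w1=1 clk=0 w5=0 w0=1 w8=1 w7=1 w6=0 w2=1 w4=0 w3=1 w9=1
t4.Δ1 w1=1 clk=1 w5=0 w0=0 w8=1 w7=1 w6=0 w2=1 w4=0 w3=1 w9=1
t4.Δ2 w1=1 clk=1 w5=0 w0=0 w8=1 w7=1 w6=0 w2=1 w4=0 w3=1 w9=0
t4.Δ3 w1=1 clk=1 w5=0 w0=0 w8=1 w7=1 w6=1 w2=1 w4=0 w3=1 w9=0
t5.Δ0 w1=1 clk=1 w5=0 w0=0 w8=1 w7=1 w6=1 w2=1 w4=0 w3=1 w9=0
t5.Δ1 w1=1 clk=0 w5=0 w0=1 w8=1 w7=1 w6=1 w2=1 w4=0 w3=1 w9=0
t5.Δ2 w1=1 clk=0 w5=0 w0=1 w8=1 w7=1 w6=1 w2=1 w4=0 w3=1 w9=1
t5.Δ3 w1=1 clk=0 w5=0 w0=1 w8=1 w7=1 w6=0 w2=1 w4=0 w3=1 w9=1
t6.Δ0 w1=1 clk=0 w5=0 w0=1 w8=1 w7=1 w6=0 w2=1 w4=0 w3=1 w9=1
t6.Δ1 w1=1 clk=1 w5=0 w0=0 w8=1 w7=1 w6=0 w2=1 w4=0 w3=1 w9=1
t6.Δ2 w1=1 clk=1 w5=0 w0=0 w8=1 w7=1 w6=0 w2=1 w4=0 w3=1 w9=0
t6.Δ3 w1=1 clk=1 w5=0 w0=0 w8=1 w7=1 w6=1 w2=1 w4=0 w3=1 w9=0

1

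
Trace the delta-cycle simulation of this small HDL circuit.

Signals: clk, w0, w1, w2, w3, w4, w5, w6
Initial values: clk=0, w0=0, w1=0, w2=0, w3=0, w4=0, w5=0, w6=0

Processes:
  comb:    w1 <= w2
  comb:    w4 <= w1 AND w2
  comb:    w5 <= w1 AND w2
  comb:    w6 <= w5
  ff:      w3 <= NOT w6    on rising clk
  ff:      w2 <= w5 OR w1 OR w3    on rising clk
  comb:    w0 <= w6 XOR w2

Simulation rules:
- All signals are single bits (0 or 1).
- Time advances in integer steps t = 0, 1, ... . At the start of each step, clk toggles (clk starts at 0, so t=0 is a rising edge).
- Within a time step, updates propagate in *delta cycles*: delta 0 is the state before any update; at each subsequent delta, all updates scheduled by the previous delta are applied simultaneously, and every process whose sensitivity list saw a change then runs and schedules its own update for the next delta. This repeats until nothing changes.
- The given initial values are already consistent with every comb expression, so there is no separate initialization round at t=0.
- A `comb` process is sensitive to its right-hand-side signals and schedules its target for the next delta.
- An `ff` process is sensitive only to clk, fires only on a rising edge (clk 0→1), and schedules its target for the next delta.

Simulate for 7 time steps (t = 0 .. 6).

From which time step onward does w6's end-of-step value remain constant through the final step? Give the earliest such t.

[bits: clk,w3,w5,w4,w1,w6,w0,w2]
t=0: Δ0=00000000 Δ1=10000000 Δ2=11000000 | 2Δ
t=1: Δ0=11000000 Δ1=01000000 | 1Δ
t=2: Δ0=01000000 Δ1=11000000 Δ2=11000001 Δ3=11001011 Δ4=11111011 Δ5=11111111 Δ6=11111101 | 6Δ
t=3: Δ0=11111101 Δ1=01111101 | 1Δ
t=4: Δ0=01111101 Δ1=11111101 Δ2=10111101 | 2Δ
t=5: Δ0=10111101 Δ1=00111101 | 1Δ
t=6: Δ0=00111101 Δ1=10111101 | 1Δ

2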